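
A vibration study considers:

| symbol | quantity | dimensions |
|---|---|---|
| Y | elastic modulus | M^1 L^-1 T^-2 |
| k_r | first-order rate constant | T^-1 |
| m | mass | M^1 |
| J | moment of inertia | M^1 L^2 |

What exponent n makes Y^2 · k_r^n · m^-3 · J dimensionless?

Balance the T exponent: (-1)·n from k_r, plus 2·(-2) − 3·(0) + (0) = -4 from the rest, must sum to zero.
−n − 4 = 0, so n = -4.

-4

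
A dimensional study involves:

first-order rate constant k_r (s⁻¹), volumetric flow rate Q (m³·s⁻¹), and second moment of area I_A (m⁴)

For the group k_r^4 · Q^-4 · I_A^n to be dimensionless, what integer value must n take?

Balance the L exponent: (4)·n from I_A, plus 4·(0) − 4·(3) = -12 from the rest, must sum to zero.
4n − 12 = 0, so n = 3.

3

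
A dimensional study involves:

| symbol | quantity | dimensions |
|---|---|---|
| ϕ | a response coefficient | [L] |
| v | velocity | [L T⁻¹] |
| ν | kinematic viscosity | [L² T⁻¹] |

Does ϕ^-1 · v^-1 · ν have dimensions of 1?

Sum the exponent of each base dimension across the product:
  L: −[ϕ]_L − [v]_L + [ν]_L = −(1) − (1) + (2) = 0
  T: −[ϕ]_T − [v]_T + [ν]_T = −(0) − (-1) + (-1) = 0
All base exponents vanish — dimensionless.

yes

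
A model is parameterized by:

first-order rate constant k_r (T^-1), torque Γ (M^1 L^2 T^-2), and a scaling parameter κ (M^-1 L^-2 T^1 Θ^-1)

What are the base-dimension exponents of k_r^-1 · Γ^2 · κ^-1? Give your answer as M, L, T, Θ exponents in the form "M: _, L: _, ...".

M: 3, L: 6, T: -4, Θ: 1

Collect each base-dimension exponent across the product:
  M: −(0) + 2·(1) − (-1) = 3
  L: −(0) + 2·(2) − (-2) = 6
  T: −(-1) + 2·(-2) − (1) = -4
  Θ: −(0) + 2·(0) − (-1) = 1
So the dimensions are [M³ L⁶ T⁻⁴ Θ].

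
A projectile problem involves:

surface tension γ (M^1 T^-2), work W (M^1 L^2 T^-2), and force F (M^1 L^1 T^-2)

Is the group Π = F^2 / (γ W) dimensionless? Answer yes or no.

Sum the exponent of each base dimension across the product:
  M: −[γ]_M − [W]_M + 2·[F]_M = −(1) − (1) + 2·(1) = 0
  L: −[γ]_L − [W]_L + 2·[F]_L = −(0) − (2) + 2·(1) = 0
  T: −[γ]_T − [W]_T + 2·[F]_T = −(-2) − (-2) + 2·(-2) = 0
All base exponents vanish — dimensionless.

yes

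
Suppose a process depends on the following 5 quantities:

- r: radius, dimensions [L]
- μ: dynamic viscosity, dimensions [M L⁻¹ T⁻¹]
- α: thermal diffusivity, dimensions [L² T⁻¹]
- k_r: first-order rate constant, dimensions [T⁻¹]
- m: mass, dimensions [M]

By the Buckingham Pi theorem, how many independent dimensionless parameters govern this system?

2

There are 5 variables and 3 base dimensions (M, L, T).
The dimension matrix has rank 3.
Independent dimensionless groups: 5 − 3 = 2.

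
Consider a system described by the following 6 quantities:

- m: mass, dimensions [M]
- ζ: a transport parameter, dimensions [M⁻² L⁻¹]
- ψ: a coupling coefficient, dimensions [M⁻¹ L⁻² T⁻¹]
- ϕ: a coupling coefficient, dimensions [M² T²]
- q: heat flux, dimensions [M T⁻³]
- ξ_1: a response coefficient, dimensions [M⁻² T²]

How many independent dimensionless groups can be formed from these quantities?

3

There are 6 variables and 3 base dimensions (M, L, T).
The dimension matrix has rank 3.
Independent dimensionless groups: 6 − 3 = 3.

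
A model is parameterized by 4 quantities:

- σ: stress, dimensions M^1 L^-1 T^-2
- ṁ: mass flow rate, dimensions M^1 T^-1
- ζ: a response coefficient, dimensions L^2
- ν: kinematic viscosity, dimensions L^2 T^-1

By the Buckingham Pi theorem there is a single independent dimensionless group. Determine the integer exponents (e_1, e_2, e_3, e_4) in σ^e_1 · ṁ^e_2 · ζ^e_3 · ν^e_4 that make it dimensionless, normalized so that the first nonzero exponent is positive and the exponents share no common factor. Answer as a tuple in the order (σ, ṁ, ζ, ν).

M: e_1·(1) + e_2·(1) + e_3·(0) + e_4·(0) = 0
L: e_1·(-1) + e_2·(0) + e_3·(2) + e_4·(2) = 0
T: e_1·(-2) + e_2·(-1) + e_3·(0) + e_4·(-1) = 0
Solving this homogeneous linear system for the smallest-integer solution (first nonzero entry positive) gives (2, -2, 3, -2).

(2, -2, 3, -2)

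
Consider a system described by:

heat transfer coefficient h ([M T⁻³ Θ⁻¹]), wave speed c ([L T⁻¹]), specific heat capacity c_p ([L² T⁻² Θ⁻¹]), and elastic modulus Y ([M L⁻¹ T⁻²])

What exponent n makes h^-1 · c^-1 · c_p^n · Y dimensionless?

Balance the L exponent: (2)·n from c_p, plus −(0) − (1) + (-1) = -2 from the rest, must sum to zero.
2n − 2 = 0, so n = 1.

1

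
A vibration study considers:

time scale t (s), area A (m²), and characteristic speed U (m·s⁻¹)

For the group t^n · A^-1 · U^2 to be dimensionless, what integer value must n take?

Balance the T exponent: (1)·n from t, plus −(0) + 2·(-1) = -2 from the rest, must sum to zero.
n − 2 = 0, so n = 2.

2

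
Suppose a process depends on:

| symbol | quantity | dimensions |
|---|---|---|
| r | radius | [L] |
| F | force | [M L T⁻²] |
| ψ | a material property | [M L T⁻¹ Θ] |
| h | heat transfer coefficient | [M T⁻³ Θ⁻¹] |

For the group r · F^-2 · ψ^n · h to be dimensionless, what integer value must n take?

1

Balance the M exponent: (1)·n from ψ, plus (0) − 2·(1) + (1) = -1 from the rest, must sum to zero.
n − 1 = 0, so n = 1.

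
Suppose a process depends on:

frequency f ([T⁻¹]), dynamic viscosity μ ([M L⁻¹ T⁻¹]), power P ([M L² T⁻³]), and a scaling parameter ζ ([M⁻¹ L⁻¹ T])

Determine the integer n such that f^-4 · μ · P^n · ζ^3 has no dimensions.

Balance the M exponent: (1)·n from P, plus −4·(0) + (1) + 3·(-1) = -2 from the rest, must sum to zero.
n − 2 = 0, so n = 2.

2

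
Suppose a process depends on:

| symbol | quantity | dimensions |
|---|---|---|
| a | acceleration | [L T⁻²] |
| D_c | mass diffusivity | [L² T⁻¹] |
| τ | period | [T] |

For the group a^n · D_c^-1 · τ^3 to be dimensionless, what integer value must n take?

2

Balance the L exponent: (1)·n from a, plus −(2) + 3·(0) = -2 from the rest, must sum to zero.
n − 2 = 0, so n = 2.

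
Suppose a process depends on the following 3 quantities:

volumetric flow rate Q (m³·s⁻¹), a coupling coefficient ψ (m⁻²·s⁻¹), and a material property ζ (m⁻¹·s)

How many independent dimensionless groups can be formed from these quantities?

There are 3 variables and 2 base dimensions (L, T).
The dimension matrix has rank 2.
Independent dimensionless groups: 3 − 2 = 1.

1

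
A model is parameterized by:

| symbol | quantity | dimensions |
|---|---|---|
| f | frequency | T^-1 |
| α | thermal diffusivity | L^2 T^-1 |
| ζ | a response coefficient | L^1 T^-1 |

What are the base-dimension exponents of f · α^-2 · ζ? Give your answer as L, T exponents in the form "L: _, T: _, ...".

L: -3, T: 0

Collect each base-dimension exponent across the product:
  L: (0) − 2·(2) + (1) = -3
  T: (-1) − 2·(-1) + (-1) = 0
So the dimensions are [L⁻³].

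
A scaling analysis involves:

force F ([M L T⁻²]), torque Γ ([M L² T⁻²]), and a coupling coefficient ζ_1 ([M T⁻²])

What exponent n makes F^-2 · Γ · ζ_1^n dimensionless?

Balance the M exponent: (1)·n from ζ_1, plus −2·(1) + (1) = -1 from the rest, must sum to zero.
n − 1 = 0, so n = 1.

1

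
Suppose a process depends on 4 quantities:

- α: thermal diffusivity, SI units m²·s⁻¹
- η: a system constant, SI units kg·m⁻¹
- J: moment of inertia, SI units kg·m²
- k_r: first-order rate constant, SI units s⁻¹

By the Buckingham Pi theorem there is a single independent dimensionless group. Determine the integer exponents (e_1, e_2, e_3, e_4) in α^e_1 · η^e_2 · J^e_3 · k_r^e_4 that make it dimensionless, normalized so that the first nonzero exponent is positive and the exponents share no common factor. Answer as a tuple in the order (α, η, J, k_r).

M: e_1·(0) + e_2·(1) + e_3·(1) + e_4·(0) = 0
L: e_1·(2) + e_2·(-1) + e_3·(2) + e_4·(0) = 0
T: e_1·(-1) + e_2·(0) + e_3·(0) + e_4·(-1) = 0
Solving this homogeneous linear system for the smallest-integer solution (first nonzero entry positive) gives (3, 2, -2, -3).

(3, 2, -2, -3)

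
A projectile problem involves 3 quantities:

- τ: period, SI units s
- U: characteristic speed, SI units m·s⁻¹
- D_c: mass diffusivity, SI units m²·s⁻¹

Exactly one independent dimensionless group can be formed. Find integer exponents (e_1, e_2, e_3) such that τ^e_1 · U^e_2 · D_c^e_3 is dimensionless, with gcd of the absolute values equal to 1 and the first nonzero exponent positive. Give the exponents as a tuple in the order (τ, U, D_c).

L: e_1·(0) + e_2·(1) + e_3·(2) = 0
T: e_1·(1) + e_2·(-1) + e_3·(-1) = 0
Solving this homogeneous linear system for the smallest-integer solution (first nonzero entry positive) gives (1, 2, -1).

(1, 2, -1)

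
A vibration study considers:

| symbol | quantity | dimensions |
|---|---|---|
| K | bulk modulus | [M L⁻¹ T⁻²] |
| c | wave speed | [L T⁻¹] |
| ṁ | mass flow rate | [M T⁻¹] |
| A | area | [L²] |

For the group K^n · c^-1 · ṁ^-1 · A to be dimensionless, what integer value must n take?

1

Balance the M exponent: (1)·n from K, plus −(0) − (1) + (0) = -1 from the rest, must sum to zero.
n − 1 = 0, so n = 1.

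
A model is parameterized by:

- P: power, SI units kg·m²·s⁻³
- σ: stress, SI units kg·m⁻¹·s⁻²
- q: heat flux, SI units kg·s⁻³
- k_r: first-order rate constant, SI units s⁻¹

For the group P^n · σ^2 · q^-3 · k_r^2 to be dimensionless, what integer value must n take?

1

Balance the M exponent: (1)·n from P, plus 2·(1) − 3·(1) + 2·(0) = -1 from the rest, must sum to zero.
n − 1 = 0, so n = 1.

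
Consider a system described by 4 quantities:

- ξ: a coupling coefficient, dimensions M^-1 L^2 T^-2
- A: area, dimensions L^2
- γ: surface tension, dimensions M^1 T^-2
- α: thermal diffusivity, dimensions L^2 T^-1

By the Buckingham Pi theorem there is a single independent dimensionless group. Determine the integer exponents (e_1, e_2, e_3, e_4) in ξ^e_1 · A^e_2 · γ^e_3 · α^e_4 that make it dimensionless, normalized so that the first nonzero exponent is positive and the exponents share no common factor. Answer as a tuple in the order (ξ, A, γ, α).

M: e_1·(-1) + e_2·(0) + e_3·(1) + e_4·(0) = 0
L: e_1·(2) + e_2·(2) + e_3·(0) + e_4·(2) = 0
T: e_1·(-2) + e_2·(0) + e_3·(-2) + e_4·(-1) = 0
Solving this homogeneous linear system for the smallest-integer solution (first nonzero entry positive) gives (1, 3, 1, -4).

(1, 3, 1, -4)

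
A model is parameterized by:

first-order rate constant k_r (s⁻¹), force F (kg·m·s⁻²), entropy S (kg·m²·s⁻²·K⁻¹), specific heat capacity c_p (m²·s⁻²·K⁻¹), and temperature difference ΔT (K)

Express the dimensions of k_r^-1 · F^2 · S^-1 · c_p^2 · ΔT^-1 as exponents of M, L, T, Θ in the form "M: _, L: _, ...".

Collect each base-dimension exponent across the product:
  M: −(0) + 2·(1) − (1) + 2·(0) − (0) = 1
  L: −(0) + 2·(1) − (2) + 2·(2) − (0) = 4
  T: −(-1) + 2·(-2) − (-2) + 2·(-2) − (0) = -5
  Θ: −(0) + 2·(0) − (-1) + 2·(-1) − (1) = -2
So the dimensions are [M L⁴ T⁻⁵ Θ⁻²].

M: 1, L: 4, T: -5, Θ: -2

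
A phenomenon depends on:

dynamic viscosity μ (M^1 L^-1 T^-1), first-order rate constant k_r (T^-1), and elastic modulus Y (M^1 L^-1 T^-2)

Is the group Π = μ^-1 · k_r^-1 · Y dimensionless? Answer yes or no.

yes

Sum the exponent of each base dimension across the product:
  M: −[μ]_M − [k_r]_M + [Y]_M = −(1) − (0) + (1) = 0
  L: −[μ]_L − [k_r]_L + [Y]_L = −(-1) − (0) + (-1) = 0
  T: −[μ]_T − [k_r]_T + [Y]_T = −(-1) − (-1) + (-2) = 0
All base exponents vanish — dimensionless.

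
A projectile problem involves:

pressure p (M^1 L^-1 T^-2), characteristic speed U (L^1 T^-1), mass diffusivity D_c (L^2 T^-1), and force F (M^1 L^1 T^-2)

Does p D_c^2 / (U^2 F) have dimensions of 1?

yes

Sum the exponent of each base dimension across the product:
  M: [p]_M − 2·[U]_M + 2·[D_c]_M − [F]_M = (1) − 2·(0) + 2·(0) − (1) = 0
  L: [p]_L − 2·[U]_L + 2·[D_c]_L − [F]_L = (-1) − 2·(1) + 2·(2) − (1) = 0
  T: [p]_T − 2·[U]_T + 2·[D_c]_T − [F]_T = (-2) − 2·(-1) + 2·(-1) − (-2) = 0
All base exponents vanish — dimensionless.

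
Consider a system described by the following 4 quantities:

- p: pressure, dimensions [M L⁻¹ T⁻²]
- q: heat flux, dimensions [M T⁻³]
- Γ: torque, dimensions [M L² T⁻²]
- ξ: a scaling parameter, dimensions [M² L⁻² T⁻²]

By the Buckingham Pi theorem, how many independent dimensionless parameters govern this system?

There are 4 variables and 3 base dimensions (M, L, T).
The dimension matrix has rank 3.
Independent dimensionless groups: 4 − 3 = 1.

1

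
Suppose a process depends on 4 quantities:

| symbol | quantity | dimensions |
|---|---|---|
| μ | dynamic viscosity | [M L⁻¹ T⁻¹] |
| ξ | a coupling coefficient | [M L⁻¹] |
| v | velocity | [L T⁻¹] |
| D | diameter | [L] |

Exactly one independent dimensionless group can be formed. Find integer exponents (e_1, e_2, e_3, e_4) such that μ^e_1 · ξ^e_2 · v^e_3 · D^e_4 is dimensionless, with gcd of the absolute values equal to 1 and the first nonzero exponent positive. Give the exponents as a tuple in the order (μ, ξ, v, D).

M: e_1·(1) + e_2·(1) + e_3·(0) + e_4·(0) = 0
L: e_1·(-1) + e_2·(-1) + e_3·(1) + e_4·(1) = 0
T: e_1·(-1) + e_2·(0) + e_3·(-1) + e_4·(0) = 0
Solving this homogeneous linear system for the smallest-integer solution (first nonzero entry positive) gives (1, -1, -1, 1).

(1, -1, -1, 1)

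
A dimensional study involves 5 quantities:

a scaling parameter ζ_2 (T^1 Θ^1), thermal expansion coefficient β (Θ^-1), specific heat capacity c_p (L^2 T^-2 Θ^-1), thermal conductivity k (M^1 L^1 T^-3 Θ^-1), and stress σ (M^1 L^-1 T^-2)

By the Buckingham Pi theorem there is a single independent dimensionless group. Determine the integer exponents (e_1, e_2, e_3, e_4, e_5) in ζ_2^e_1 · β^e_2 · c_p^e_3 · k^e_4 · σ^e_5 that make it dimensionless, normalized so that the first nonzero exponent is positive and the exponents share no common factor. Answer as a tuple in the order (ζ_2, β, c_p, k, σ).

M: e_1·(0) + e_2·(0) + e_3·(0) + e_4·(1) + e_5·(1) = 0
L: e_1·(0) + e_2·(0) + e_3·(2) + e_4·(1) + e_5·(-1) = 0
T: e_1·(1) + e_2·(0) + e_3·(-2) + e_4·(-3) + e_5·(-2) = 0
Θ: e_1·(1) + e_2·(-1) + e_3·(-1) + e_4·(-1) + e_5·(0) = 0
Solving this homogeneous linear system for the smallest-integer solution (first nonzero entry positive) gives (1, 1, 1, -1, 1).

(1, 1, 1, -1, 1)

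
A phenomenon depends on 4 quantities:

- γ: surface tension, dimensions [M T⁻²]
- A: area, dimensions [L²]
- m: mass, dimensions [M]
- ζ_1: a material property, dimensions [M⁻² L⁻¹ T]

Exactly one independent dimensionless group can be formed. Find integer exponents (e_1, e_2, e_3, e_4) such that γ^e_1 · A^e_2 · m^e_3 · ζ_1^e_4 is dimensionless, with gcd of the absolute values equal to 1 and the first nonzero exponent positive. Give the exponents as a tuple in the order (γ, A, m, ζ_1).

(1, 1, 3, 2)

M: e_1·(1) + e_2·(0) + e_3·(1) + e_4·(-2) = 0
L: e_1·(0) + e_2·(2) + e_3·(0) + e_4·(-1) = 0
T: e_1·(-2) + e_2·(0) + e_3·(0) + e_4·(1) = 0
Solving this homogeneous linear system for the smallest-integer solution (first nonzero entry positive) gives (1, 1, 3, 2).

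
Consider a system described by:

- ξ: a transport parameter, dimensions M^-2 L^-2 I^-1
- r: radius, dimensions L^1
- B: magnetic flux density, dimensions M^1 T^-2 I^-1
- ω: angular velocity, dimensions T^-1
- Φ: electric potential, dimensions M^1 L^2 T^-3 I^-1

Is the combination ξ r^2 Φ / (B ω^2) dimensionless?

no

Sum the exponent of each base dimension across the product:
  M: [ξ]_M + 2·[r]_M − [B]_M − 2·[ω]_M + [Φ]_M = (-2) + 2·(0) − (1) − 2·(0) + (1) = -2
  L: [ξ]_L + 2·[r]_L − [B]_L − 2·[ω]_L + [Φ]_L = (-2) + 2·(1) − (0) − 2·(0) + (2) = 2
  T: [ξ]_T + 2·[r]_T − [B]_T − 2·[ω]_T + [Φ]_T = (0) + 2·(0) − (-2) − 2·(-1) + (-3) = 1
  I: [ξ]_I + 2·[r]_I − [B]_I − 2·[ω]_I + [Φ]_I = (-1) + 2·(0) − (-1) − 2·(0) + (-1) = -1
Net dimensions [M⁻² L² T I⁻¹] ≠ [1] — not dimensionless.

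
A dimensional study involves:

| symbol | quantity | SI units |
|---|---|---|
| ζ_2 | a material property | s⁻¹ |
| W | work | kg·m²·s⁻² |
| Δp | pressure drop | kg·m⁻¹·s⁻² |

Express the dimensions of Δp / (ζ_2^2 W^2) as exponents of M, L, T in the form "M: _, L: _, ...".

M: -1, L: -5, T: 4

Collect each base-dimension exponent across the product:
  M: −2·(0) − 2·(1) + (1) = -1
  L: −2·(0) − 2·(2) + (-1) = -5
  T: −2·(-1) − 2·(-2) + (-2) = 4
So the dimensions are [M⁻¹ L⁻⁵ T⁴].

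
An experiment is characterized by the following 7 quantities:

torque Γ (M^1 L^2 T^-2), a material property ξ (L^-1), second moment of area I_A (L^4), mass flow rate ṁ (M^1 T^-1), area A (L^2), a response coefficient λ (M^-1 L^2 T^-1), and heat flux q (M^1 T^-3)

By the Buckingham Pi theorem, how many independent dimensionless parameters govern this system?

4

There are 7 variables and 3 base dimensions (M, L, T).
The dimension matrix has rank 3.
Independent dimensionless groups: 7 − 3 = 4.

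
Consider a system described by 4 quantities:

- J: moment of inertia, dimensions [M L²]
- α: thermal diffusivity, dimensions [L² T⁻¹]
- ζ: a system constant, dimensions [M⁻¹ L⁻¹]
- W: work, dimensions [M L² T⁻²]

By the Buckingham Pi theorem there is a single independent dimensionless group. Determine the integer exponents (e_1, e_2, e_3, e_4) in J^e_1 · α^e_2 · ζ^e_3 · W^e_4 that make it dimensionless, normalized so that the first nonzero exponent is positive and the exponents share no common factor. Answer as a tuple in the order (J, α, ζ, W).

(3, -2, 4, 1)

M: e_1·(1) + e_2·(0) + e_3·(-1) + e_4·(1) = 0
L: e_1·(2) + e_2·(2) + e_3·(-1) + e_4·(2) = 0
T: e_1·(0) + e_2·(-1) + e_3·(0) + e_4·(-2) = 0
Solving this homogeneous linear system for the smallest-integer solution (first nonzero entry positive) gives (3, -2, 4, 1).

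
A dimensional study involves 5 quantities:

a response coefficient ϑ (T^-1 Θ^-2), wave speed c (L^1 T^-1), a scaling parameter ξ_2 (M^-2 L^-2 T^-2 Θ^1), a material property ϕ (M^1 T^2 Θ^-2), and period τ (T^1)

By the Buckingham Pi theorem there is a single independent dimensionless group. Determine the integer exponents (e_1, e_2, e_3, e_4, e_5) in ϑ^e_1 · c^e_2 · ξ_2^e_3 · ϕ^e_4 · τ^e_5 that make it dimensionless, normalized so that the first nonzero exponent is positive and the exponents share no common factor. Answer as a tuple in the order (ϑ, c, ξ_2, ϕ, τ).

(3, -4, -2, -4, 3)

M: e_1·(0) + e_2·(0) + e_3·(-2) + e_4·(1) + e_5·(0) = 0
L: e_1·(0) + e_2·(1) + e_3·(-2) + e_4·(0) + e_5·(0) = 0
T: e_1·(-1) + e_2·(-1) + e_3·(-2) + e_4·(2) + e_5·(1) = 0
Θ: e_1·(-2) + e_2·(0) + e_3·(1) + e_4·(-2) + e_5·(0) = 0
Solving this homogeneous linear system for the smallest-integer solution (first nonzero entry positive) gives (3, -4, -2, -4, 3).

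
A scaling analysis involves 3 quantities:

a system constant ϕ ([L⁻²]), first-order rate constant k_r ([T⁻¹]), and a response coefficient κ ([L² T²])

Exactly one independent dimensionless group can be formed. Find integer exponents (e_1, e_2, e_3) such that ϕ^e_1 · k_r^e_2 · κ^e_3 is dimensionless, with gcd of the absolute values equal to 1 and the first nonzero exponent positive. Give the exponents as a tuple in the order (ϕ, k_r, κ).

L: e_1·(-2) + e_2·(0) + e_3·(2) = 0
T: e_1·(0) + e_2·(-1) + e_3·(2) = 0
Solving this homogeneous linear system for the smallest-integer solution (first nonzero entry positive) gives (1, 2, 1).

(1, 2, 1)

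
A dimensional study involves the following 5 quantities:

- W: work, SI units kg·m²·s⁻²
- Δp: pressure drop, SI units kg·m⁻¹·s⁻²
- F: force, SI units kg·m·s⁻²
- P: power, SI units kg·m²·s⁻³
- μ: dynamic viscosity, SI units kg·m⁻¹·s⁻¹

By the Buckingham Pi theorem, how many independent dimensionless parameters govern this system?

2

There are 5 variables and 3 base dimensions (M, L, T).
The dimension matrix has rank 3.
Independent dimensionless groups: 5 − 3 = 2.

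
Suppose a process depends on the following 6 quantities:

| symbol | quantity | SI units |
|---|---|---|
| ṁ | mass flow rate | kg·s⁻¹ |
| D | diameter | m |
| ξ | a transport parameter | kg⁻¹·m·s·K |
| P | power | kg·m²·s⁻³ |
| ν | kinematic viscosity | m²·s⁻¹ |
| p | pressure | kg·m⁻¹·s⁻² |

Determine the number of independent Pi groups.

There are 6 variables and 4 base dimensions (M, L, T, Θ).
The dimension matrix has rank 4.
Independent dimensionless groups: 6 − 4 = 2.

2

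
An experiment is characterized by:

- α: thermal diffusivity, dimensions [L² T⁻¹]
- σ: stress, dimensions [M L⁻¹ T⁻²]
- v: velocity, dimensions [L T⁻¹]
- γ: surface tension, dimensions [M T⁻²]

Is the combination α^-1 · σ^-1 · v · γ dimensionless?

yes

Sum the exponent of each base dimension across the product:
  M: −[α]_M − [σ]_M + [v]_M + [γ]_M = −(0) − (1) + (0) + (1) = 0
  L: −[α]_L − [σ]_L + [v]_L + [γ]_L = −(2) − (-1) + (1) + (0) = 0
  T: −[α]_T − [σ]_T + [v]_T + [γ]_T = −(-1) − (-2) + (-1) + (-2) = 0
All base exponents vanish — dimensionless.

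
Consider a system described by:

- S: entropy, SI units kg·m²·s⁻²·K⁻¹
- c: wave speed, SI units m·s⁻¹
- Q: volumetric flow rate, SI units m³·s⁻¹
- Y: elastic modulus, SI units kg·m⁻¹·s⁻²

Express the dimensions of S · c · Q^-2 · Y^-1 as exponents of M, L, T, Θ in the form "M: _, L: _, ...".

Collect each base-dimension exponent across the product:
  M: (1) + (0) − 2·(0) − (1) = 0
  L: (2) + (1) − 2·(3) − (-1) = -2
  T: (-2) + (-1) − 2·(-1) − (-2) = 1
  Θ: (-1) + (0) − 2·(0) − (0) = -1
So the dimensions are [L⁻² T Θ⁻¹].

M: 0, L: -2, T: 1, Θ: -1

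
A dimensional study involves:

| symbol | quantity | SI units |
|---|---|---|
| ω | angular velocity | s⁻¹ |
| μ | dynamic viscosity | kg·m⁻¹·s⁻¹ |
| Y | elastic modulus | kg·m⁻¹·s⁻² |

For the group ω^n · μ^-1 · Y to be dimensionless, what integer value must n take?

-1

Balance the T exponent: (-1)·n from ω, plus −(-1) + (-2) = -1 from the rest, must sum to zero.
−n − 1 = 0, so n = -1.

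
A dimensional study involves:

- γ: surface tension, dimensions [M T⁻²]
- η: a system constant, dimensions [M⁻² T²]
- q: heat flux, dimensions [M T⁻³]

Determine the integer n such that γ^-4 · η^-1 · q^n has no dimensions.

2

Balance the M exponent: (1)·n from q, plus −4·(1) − (-2) = -2 from the rest, must sum to zero.
n − 2 = 0, so n = 2.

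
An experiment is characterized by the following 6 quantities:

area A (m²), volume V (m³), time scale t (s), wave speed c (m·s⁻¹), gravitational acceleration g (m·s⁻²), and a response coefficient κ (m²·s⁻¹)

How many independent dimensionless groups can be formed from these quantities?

4

There are 6 variables and 2 base dimensions (L, T).
The dimension matrix has rank 2.
Independent dimensionless groups: 6 − 2 = 4.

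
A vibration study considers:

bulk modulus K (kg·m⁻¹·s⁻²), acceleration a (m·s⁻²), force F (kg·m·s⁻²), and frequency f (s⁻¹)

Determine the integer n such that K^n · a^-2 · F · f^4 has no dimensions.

-1

Balance the M exponent: (1)·n from K, plus −2·(0) + (1) + 4·(0) = 1 from the rest, must sum to zero.
n + 1 = 0, so n = -1.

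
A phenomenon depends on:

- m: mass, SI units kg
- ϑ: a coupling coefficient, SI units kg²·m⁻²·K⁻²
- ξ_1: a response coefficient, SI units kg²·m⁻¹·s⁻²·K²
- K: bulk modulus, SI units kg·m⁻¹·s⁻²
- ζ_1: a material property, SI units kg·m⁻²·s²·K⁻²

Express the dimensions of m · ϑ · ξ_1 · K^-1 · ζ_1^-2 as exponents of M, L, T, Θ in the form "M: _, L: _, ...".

M: 2, L: 2, T: -4, Θ: 4

Collect each base-dimension exponent across the product:
  M: (1) + (2) + (2) − (1) − 2·(1) = 2
  L: (0) + (-2) + (-1) − (-1) − 2·(-2) = 2
  T: (0) + (0) + (-2) − (-2) − 2·(2) = -4
  Θ: (0) + (-2) + (2) − (0) − 2·(-2) = 4
So the dimensions are [M² L² T⁻⁴ Θ⁴].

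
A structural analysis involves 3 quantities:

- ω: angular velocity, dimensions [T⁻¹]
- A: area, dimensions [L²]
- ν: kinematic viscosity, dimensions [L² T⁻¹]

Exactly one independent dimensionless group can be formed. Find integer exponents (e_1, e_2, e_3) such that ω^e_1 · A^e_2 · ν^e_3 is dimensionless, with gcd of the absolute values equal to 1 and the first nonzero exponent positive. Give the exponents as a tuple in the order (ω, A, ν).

(1, 1, -1)

L: e_1·(0) + e_2·(2) + e_3·(2) = 0
T: e_1·(-1) + e_2·(0) + e_3·(-1) = 0
Solving this homogeneous linear system for the smallest-integer solution (first nonzero entry positive) gives (1, 1, -1).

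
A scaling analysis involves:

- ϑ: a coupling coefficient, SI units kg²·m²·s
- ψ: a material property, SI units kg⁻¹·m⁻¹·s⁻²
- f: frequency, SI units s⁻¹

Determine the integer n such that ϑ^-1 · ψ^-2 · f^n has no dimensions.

Balance the T exponent: (-1)·n from f, plus −(1) − 2·(-2) = 3 from the rest, must sum to zero.
−n + 3 = 0, so n = 3.

3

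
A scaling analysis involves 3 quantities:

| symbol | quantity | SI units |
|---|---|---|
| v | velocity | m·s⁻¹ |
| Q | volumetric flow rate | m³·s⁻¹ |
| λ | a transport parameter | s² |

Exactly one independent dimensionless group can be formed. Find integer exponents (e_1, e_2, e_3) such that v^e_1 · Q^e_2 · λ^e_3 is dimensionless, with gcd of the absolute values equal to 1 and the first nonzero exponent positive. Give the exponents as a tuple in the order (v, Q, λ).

L: e_1·(1) + e_2·(3) + e_3·(0) = 0
T: e_1·(-1) + e_2·(-1) + e_3·(2) = 0
Solving this homogeneous linear system for the smallest-integer solution (first nonzero entry positive) gives (3, -1, 1).

(3, -1, 1)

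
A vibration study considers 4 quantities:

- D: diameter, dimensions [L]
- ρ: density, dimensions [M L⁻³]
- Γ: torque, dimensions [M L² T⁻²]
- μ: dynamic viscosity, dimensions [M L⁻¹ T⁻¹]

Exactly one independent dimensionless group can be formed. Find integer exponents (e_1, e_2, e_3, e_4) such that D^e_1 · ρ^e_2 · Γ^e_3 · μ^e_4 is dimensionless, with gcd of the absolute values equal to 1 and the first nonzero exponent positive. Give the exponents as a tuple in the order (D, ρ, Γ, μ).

(1, -1, -1, 2)

M: e_1·(0) + e_2·(1) + e_3·(1) + e_4·(1) = 0
L: e_1·(1) + e_2·(-3) + e_3·(2) + e_4·(-1) = 0
T: e_1·(0) + e_2·(0) + e_3·(-2) + e_4·(-1) = 0
Solving this homogeneous linear system for the smallest-integer solution (first nonzero entry positive) gives (1, -1, -1, 2).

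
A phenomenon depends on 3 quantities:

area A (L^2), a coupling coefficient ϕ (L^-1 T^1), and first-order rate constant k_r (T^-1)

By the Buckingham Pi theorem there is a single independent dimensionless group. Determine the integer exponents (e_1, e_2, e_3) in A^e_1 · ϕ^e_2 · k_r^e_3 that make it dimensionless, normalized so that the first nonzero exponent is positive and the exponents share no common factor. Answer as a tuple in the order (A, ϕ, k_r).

L: e_1·(2) + e_2·(-1) + e_3·(0) = 0
T: e_1·(0) + e_2·(1) + e_3·(-1) = 0
Solving this homogeneous linear system for the smallest-integer solution (first nonzero entry positive) gives (1, 2, 2).

(1, 2, 2)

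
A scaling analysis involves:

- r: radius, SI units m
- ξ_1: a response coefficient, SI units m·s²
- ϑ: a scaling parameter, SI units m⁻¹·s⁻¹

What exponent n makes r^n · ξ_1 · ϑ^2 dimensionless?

Balance the L exponent: (1)·n from r, plus (1) + 2·(-1) = -1 from the rest, must sum to zero.
n − 1 = 0, so n = 1.

1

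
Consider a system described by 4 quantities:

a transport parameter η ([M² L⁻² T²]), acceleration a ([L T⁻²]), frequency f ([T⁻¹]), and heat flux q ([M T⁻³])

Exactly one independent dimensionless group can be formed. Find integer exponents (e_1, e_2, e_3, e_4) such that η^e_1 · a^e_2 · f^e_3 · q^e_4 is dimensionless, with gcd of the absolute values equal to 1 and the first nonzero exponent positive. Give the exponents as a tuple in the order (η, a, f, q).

(1, 2, 4, -2)

M: e_1·(2) + e_2·(0) + e_3·(0) + e_4·(1) = 0
L: e_1·(-2) + e_2·(1) + e_3·(0) + e_4·(0) = 0
T: e_1·(2) + e_2·(-2) + e_3·(-1) + e_4·(-3) = 0
Solving this homogeneous linear system for the smallest-integer solution (first nonzero entry positive) gives (1, 2, 4, -2).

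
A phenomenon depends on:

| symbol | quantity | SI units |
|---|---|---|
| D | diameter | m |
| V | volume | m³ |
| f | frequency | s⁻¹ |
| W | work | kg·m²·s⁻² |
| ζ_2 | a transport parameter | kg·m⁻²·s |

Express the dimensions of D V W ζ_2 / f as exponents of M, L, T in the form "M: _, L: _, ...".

M: 2, L: 4, T: 0

Collect each base-dimension exponent across the product:
  M: (0) + (0) − (0) + (1) + (1) = 2
  L: (1) + (3) − (0) + (2) + (-2) = 4
  T: (0) + (0) − (-1) + (-2) + (1) = 0
So the dimensions are [M² L⁴].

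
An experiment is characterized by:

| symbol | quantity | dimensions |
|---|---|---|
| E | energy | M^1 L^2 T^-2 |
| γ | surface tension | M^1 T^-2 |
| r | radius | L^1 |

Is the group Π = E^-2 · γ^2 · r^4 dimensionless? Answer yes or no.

Sum the exponent of each base dimension across the product:
  M: −2·[E]_M + 2·[γ]_M + 4·[r]_M = −2·(1) + 2·(1) + 4·(0) = 0
  L: −2·[E]_L + 2·[γ]_L + 4·[r]_L = −2·(2) + 2·(0) + 4·(1) = 0
  T: −2·[E]_T + 2·[γ]_T + 4·[r]_T = −2·(-2) + 2·(-2) + 4·(0) = 0
All base exponents vanish — dimensionless.

yes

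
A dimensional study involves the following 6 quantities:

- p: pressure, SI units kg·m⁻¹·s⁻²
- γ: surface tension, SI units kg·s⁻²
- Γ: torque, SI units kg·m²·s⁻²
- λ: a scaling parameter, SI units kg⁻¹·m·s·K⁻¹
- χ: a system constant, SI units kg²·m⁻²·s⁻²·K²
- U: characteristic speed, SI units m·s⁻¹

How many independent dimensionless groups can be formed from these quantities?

There are 6 variables and 4 base dimensions (M, L, T, Θ).
The dimension matrix has rank 4.
Independent dimensionless groups: 6 − 4 = 2.

2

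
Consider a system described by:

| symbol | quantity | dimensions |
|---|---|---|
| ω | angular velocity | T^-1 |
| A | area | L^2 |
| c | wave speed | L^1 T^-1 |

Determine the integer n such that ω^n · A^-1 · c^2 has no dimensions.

-2

Balance the T exponent: (-1)·n from ω, plus −(0) + 2·(-1) = -2 from the rest, must sum to zero.
−n − 2 = 0, so n = -2.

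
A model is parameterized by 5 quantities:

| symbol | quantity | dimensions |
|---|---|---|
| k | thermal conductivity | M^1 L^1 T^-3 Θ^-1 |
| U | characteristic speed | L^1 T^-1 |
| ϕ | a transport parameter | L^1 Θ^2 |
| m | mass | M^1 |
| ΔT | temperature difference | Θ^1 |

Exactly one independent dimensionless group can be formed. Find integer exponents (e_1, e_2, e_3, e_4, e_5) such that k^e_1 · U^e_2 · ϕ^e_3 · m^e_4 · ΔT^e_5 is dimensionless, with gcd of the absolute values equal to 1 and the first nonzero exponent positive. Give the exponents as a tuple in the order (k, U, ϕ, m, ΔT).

M: e_1·(1) + e_2·(0) + e_3·(0) + e_4·(1) + e_5·(0) = 0
L: e_1·(1) + e_2·(1) + e_3·(1) + e_4·(0) + e_5·(0) = 0
T: e_1·(-3) + e_2·(-1) + e_3·(0) + e_4·(0) + e_5·(0) = 0
Θ: e_1·(-1) + e_2·(0) + e_3·(2) + e_4·(0) + e_5·(1) = 0
Solving this homogeneous linear system for the smallest-integer solution (first nonzero entry positive) gives (1, -3, 2, -1, -3).

(1, -3, 2, -1, -3)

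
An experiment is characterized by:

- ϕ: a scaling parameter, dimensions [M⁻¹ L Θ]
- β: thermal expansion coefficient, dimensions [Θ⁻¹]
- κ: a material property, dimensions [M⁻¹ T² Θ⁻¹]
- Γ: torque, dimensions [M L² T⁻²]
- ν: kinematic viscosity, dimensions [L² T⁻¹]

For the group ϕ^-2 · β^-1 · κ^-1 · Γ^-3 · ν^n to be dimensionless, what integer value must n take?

Balance the L exponent: (2)·n from ν, plus −2·(1) − (0) − (0) − 3·(2) = -8 from the rest, must sum to zero.
2n − 8 = 0, so n = 4.

4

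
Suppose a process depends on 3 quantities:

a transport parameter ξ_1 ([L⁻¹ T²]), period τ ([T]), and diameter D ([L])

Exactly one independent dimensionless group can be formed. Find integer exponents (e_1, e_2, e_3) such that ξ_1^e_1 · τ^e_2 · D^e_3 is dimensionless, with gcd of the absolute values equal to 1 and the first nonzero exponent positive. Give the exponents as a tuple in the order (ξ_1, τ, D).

L: e_1·(-1) + e_2·(0) + e_3·(1) = 0
T: e_1·(2) + e_2·(1) + e_3·(0) = 0
Solving this homogeneous linear system for the smallest-integer solution (first nonzero entry positive) gives (1, -2, 1).

(1, -2, 1)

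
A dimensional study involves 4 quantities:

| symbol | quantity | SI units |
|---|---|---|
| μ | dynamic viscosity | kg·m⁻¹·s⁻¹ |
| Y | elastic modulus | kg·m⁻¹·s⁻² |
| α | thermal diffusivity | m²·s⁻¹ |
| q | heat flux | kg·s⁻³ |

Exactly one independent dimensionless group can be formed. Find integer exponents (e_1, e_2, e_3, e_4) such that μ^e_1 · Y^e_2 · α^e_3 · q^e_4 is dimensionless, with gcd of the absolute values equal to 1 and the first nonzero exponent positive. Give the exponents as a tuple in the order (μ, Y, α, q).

M: e_1·(1) + e_2·(1) + e_3·(0) + e_4·(1) = 0
L: e_1·(-1) + e_2·(-1) + e_3·(2) + e_4·(0) = 0
T: e_1·(-1) + e_2·(-2) + e_3·(-1) + e_4·(-3) = 0
Solving this homogeneous linear system for the smallest-integer solution (first nonzero entry positive) gives (1, -3, -1, 2).

(1, -3, -1, 2)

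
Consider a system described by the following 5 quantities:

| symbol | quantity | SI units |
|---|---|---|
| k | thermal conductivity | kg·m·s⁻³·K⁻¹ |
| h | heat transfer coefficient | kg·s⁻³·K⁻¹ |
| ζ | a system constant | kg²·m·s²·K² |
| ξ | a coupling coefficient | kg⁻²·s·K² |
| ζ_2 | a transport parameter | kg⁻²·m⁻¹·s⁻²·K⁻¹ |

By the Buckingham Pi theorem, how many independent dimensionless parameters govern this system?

There are 5 variables and 4 base dimensions (M, L, T, Θ).
The dimension matrix has rank 4.
Independent dimensionless groups: 5 − 4 = 1.

1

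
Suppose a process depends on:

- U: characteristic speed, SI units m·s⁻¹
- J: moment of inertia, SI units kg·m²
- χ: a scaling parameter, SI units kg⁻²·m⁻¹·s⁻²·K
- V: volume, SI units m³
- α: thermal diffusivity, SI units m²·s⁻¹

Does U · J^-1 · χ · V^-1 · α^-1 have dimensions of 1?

Sum the exponent of each base dimension across the product:
  M: [U]_M − [J]_M + [χ]_M − [V]_M − [α]_M = (0) − (1) + (-2) − (0) − (0) = -3
  L: [U]_L − [J]_L + [χ]_L − [V]_L − [α]_L = (1) − (2) + (-1) − (3) − (2) = -7
  T: [U]_T − [J]_T + [χ]_T − [V]_T − [α]_T = (-1) − (0) + (-2) − (0) − (-1) = -2
  Θ: [U]_Θ − [J]_Θ + [χ]_Θ − [V]_Θ − [α]_Θ = (0) − (0) + (1) − (0) − (0) = 1
Net dimensions [M⁻³ L⁻⁷ T⁻² Θ] ≠ [1] — not dimensionless.

no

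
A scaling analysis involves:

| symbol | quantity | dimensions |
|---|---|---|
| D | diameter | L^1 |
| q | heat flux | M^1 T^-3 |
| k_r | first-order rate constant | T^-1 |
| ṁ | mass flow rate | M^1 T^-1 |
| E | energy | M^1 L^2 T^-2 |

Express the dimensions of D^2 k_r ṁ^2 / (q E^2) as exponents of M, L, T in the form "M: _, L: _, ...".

M: -1, L: -2, T: 4

Collect each base-dimension exponent across the product:
  M: 2·(0) − (1) + (0) + 2·(1) − 2·(1) = -1
  L: 2·(1) − (0) + (0) + 2·(0) − 2·(2) = -2
  T: 2·(0) − (-3) + (-1) + 2·(-1) − 2·(-2) = 4
So the dimensions are [M⁻¹ L⁻² T⁴].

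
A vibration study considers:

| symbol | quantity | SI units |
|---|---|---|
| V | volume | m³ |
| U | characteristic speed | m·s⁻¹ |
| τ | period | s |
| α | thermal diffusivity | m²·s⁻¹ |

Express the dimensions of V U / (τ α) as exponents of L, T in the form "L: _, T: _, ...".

L: 2, T: -1

Collect each base-dimension exponent across the product:
  L: (3) + (1) − (0) − (2) = 2
  T: (0) + (-1) − (1) − (-1) = -1
So the dimensions are [L² T⁻¹].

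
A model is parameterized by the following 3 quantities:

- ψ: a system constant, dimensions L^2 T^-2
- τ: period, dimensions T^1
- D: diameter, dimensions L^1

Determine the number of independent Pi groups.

1

There are 3 variables and 2 base dimensions (L, T).
The dimension matrix has rank 2.
Independent dimensionless groups: 3 − 2 = 1.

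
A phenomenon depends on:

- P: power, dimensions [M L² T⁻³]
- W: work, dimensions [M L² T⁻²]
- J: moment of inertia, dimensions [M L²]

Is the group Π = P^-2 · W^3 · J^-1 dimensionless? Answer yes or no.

Sum the exponent of each base dimension across the product:
  M: −2·[P]_M + 3·[W]_M − [J]_M = −2·(1) + 3·(1) − (1) = 0
  L: −2·[P]_L + 3·[W]_L − [J]_L = −2·(2) + 3·(2) − (2) = 0
  T: −2·[P]_T + 3·[W]_T − [J]_T = −2·(-3) + 3·(-2) − (0) = 0
All base exponents vanish — dimensionless.

yes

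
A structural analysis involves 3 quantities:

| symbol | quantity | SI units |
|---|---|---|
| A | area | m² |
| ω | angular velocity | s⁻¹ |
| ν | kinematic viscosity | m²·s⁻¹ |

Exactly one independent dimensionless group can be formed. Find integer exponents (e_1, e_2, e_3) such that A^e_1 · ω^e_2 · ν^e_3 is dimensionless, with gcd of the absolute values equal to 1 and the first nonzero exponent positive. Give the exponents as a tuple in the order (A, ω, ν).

L: e_1·(2) + e_2·(0) + e_3·(2) = 0
T: e_1·(0) + e_2·(-1) + e_3·(-1) = 0
Solving this homogeneous linear system for the smallest-integer solution (first nonzero entry positive) gives (1, 1, -1).

(1, 1, -1)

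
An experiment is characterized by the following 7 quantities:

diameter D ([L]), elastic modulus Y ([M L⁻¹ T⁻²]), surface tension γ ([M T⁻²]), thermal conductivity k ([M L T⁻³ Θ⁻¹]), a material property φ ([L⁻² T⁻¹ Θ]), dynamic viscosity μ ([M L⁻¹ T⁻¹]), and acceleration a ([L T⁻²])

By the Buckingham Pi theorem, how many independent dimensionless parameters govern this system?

3

There are 7 variables and 4 base dimensions (M, L, T, Θ).
The dimension matrix has rank 4.
Independent dimensionless groups: 7 − 4 = 3.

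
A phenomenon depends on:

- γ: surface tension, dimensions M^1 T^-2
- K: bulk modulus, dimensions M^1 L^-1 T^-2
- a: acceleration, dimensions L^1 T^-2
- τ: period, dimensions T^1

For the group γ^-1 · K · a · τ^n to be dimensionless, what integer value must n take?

2

Balance the T exponent: (1)·n from τ, plus −(-2) + (-2) + (-2) = -2 from the rest, must sum to zero.
n − 2 = 0, so n = 2.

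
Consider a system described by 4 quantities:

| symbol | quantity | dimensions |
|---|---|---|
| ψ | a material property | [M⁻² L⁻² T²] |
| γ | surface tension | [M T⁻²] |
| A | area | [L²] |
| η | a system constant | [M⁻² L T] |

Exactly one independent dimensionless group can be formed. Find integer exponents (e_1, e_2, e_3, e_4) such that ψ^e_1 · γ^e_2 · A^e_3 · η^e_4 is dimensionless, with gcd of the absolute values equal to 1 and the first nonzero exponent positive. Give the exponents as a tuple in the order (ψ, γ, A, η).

(3, 2, 4, -2)

M: e_1·(-2) + e_2·(1) + e_3·(0) + e_4·(-2) = 0
L: e_1·(-2) + e_2·(0) + e_3·(2) + e_4·(1) = 0
T: e_1·(2) + e_2·(-2) + e_3·(0) + e_4·(1) = 0
Solving this homogeneous linear system for the smallest-integer solution (first nonzero entry positive) gives (3, 2, 4, -2).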